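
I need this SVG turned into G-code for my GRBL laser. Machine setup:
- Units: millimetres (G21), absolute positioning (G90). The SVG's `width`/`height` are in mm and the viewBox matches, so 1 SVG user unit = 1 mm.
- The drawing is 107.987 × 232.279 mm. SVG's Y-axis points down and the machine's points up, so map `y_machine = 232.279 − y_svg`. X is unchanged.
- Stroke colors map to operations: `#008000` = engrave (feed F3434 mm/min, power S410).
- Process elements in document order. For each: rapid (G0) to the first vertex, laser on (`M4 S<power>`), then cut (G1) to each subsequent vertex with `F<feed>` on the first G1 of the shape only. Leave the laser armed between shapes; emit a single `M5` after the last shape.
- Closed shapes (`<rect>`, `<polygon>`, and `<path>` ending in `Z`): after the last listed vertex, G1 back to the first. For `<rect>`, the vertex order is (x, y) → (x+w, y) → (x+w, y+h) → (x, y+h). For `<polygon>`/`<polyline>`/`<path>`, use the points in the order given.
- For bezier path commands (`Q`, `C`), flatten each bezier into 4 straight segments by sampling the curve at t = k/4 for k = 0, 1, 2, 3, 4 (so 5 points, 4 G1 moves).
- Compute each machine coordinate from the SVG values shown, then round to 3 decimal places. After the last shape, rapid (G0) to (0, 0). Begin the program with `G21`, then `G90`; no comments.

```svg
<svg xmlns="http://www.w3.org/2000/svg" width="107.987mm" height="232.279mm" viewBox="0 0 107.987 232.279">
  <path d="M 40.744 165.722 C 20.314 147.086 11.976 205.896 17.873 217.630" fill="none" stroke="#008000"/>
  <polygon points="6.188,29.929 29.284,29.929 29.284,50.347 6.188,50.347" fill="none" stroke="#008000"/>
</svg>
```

1 u = 1 mm; y_m = 232.279 − y.

[1] `<path>` cubic bezier, #008000→engrave S410 F3434: (40.744,66.557) → (27.722,67.959) → (19.436,51.992) → (16.086,30.331) → (17.873,14.649)

[2] `<polygon>` rectangle, #008000→engrave S410 F3434: (6.188,202.350) → (29.284,202.350) → (29.284,181.932) → (6.188,181.932) → (6.188,202.350) (closed)

G21
G90
G0 X40.744 Y66.557
M4 S410
G1 X27.722 Y67.959 F3434
G1 X19.436 Y51.992
G1 X16.086 Y30.331
G1 X17.873 Y14.649
G0 X6.188 Y202.350
M4 S410
G1 X29.284 Y202.350 F3434
G1 X29.284 Y181.932
G1 X6.188 Y181.932
G1 X6.188 Y202.350
M5
G0 X0.000 Y0.000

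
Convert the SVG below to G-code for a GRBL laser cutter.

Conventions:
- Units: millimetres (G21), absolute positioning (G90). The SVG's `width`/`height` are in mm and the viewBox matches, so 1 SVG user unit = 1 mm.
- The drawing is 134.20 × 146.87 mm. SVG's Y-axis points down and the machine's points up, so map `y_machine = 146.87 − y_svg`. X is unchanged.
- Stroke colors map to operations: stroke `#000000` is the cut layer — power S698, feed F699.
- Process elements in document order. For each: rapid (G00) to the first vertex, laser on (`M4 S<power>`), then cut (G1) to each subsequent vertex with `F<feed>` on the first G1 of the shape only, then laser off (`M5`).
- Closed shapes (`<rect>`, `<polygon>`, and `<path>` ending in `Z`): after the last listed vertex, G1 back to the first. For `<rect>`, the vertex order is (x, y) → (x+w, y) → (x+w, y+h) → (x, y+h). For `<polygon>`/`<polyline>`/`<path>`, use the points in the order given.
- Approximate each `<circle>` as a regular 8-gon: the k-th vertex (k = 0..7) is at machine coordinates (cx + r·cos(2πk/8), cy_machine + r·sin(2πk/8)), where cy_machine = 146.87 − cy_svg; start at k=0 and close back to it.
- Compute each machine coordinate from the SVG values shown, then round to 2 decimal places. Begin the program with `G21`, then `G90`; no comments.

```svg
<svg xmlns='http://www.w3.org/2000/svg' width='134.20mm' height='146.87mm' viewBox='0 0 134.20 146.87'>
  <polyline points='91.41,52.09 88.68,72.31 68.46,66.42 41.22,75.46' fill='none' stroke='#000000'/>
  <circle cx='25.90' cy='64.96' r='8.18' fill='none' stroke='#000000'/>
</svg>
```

G21
G90
G00 X91.41 Y94.78
M4 S698
G1 X88.68 Y74.56 F699
G1 X68.46 Y80.45
G1 X41.22 Y71.41
M5
G00 X34.08 Y81.91
M4 S698
G1 X31.68 Y87.69 F699
G1 X25.90 Y90.09
G1 X20.12 Y87.69
G1 X17.72 Y81.91
G1 X20.12 Y76.13
G1 X25.90 Y73.73
G1 X31.68 Y76.13
G1 X34.08 Y81.91
M5

Since the viewBox matches the mm dimensions, user units are millimetres directly. The only transform is the Y-flip y_m = 146.87 − y_svg.

Shape 1 is a open polyline drawn with `<polyline>`. Its stroke #000000 means cut at S698, F699. After flipping Y the toolpath is (91.41,94.78) → (88.68,74.56) → (68.46,80.45) → (41.22,71.41).

Shape 2 is a circle drawn with `<circle>`. Its stroke #000000 means cut at S698, F699. After flipping Y the toolpath is (34.08,81.91) → (31.68,87.69) → (25.90,90.09) → (20.12,87.69) → (17.72,81.91) → (20.12,76.13) → (25.90,73.73) → (31.68,76.13) → (34.08,81.91), returning to the start.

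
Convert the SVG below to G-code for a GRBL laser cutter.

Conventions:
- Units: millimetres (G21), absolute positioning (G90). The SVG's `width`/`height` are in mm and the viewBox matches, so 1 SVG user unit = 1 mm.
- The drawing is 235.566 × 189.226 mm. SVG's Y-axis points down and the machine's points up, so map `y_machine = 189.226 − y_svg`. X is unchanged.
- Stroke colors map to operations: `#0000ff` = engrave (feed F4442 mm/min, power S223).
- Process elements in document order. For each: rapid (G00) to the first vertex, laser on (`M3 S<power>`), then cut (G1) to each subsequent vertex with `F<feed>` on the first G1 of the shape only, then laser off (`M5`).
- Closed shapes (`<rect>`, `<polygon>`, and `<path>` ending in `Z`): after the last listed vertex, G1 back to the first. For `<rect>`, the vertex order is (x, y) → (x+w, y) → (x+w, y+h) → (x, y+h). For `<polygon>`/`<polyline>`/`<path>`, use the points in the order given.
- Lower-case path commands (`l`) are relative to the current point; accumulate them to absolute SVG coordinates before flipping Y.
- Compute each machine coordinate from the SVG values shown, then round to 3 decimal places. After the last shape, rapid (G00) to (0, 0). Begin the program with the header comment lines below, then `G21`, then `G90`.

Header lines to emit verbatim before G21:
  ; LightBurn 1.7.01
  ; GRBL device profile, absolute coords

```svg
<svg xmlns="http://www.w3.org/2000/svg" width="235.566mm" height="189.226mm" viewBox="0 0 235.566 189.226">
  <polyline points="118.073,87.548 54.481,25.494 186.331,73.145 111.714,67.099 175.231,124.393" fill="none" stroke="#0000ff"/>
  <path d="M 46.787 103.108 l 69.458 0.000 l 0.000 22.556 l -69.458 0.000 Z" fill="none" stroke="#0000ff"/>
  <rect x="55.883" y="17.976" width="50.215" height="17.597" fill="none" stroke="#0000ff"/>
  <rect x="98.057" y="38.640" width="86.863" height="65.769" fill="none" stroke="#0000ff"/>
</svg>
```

; LightBurn 1.7.01
; GRBL device profile, absolute coords
G21
G90
G00 X118.073 Y101.678
M3 S223
G1 X54.481 Y163.732 F4442
G1 X186.331 Y116.081
G1 X111.714 Y122.127
G1 X175.231 Y64.833
M5
G00 X46.787 Y86.118
M3 S223
G1 X116.245 Y86.118 F4442
G1 X116.245 Y63.562
G1 X46.787 Y63.562
G1 X46.787 Y86.118
M5
G00 X55.883 Y171.250
M3 S223
G1 X106.098 Y171.250 F4442
G1 X106.098 Y153.653
G1 X55.883 Y153.653
G1 X55.883 Y171.250
M5
G00 X98.057 Y150.586
M3 S223
G1 X184.920 Y150.586 F4442
G1 X184.920 Y84.817
G1 X98.057 Y84.817
G1 X98.057 Y150.586
M5
G00 X0.000 Y0.000

Since the viewBox matches the mm dimensions, user units are millimetres directly. The only transform is the Y-flip y_m = 189.226 − y_svg.

Shape 1 is a open polyline drawn with `<polyline>`. Its stroke #0000ff means engrave at S223, F4442. After flipping Y the toolpath is (118.073,101.678) → (54.481,163.732) → (186.331,116.081) → (111.714,122.127) → (175.231,64.833).

Shape 2 is a rectangle drawn with `<path>`. Its stroke #0000ff means engrave at S223, F4442. After flipping Y the toolpath is (46.787,86.118) → (116.245,86.118) → (116.245,63.562) → (46.787,63.562) → (46.787,86.118), returning to the start.

Shape 3 is a rectangle drawn with `<rect>`. Its stroke #0000ff means engrave at S223, F4442. After flipping Y the toolpath is (55.883,171.250) → (106.098,171.250) → (106.098,153.653) → (55.883,153.653) → (55.883,171.250), returning to the start.

Shape 4 is a rectangle drawn with `<rect>`. Its stroke #0000ff means engrave at S223, F4442. After flipping Y the toolpath is (98.057,150.586) → (184.920,150.586) → (184.920,84.817) → (98.057,84.817) → (98.057,150.586), returning to the start.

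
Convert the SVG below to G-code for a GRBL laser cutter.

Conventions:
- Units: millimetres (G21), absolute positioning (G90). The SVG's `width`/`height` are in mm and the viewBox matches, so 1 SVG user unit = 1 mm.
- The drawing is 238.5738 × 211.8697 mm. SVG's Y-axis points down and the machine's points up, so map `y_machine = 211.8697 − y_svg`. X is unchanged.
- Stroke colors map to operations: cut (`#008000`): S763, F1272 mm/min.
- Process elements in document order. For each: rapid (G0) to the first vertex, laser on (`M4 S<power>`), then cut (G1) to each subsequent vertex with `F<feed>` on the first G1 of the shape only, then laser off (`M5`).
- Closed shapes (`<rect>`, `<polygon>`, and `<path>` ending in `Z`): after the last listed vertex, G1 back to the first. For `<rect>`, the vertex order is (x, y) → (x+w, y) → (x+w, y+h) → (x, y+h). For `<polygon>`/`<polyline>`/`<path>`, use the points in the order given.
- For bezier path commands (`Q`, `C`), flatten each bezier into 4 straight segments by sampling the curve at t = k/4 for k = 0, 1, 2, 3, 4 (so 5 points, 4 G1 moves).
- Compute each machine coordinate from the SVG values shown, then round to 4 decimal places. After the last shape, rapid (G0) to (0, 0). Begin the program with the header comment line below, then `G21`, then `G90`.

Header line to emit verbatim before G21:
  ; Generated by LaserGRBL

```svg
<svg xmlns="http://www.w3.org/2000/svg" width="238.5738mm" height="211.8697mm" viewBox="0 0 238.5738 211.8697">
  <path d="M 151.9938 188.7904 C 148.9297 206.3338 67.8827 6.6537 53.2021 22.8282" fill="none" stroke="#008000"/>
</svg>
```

; Generated by LaserGRBL
G21
G90
G0 X151.9938 Y23.0793
M4 S763
G1 X137.3294 Y43.8843 F1272
G1 X106.9541 Y105.5471
G1 X74.4008 Y167.4665
G1 X53.2021 Y189.0415
M5
G0 X0.0000 Y0.0000

1 u = 1 mm; y_m = 211.8697 − y.

[1] `<path>` cubic bezier, #008000→cut S763 F1272: (151.9938,23.0793) → (137.3294,43.8843) → (106.9541,105.5471) → (74.4008,167.4665) → (53.2021,189.0415)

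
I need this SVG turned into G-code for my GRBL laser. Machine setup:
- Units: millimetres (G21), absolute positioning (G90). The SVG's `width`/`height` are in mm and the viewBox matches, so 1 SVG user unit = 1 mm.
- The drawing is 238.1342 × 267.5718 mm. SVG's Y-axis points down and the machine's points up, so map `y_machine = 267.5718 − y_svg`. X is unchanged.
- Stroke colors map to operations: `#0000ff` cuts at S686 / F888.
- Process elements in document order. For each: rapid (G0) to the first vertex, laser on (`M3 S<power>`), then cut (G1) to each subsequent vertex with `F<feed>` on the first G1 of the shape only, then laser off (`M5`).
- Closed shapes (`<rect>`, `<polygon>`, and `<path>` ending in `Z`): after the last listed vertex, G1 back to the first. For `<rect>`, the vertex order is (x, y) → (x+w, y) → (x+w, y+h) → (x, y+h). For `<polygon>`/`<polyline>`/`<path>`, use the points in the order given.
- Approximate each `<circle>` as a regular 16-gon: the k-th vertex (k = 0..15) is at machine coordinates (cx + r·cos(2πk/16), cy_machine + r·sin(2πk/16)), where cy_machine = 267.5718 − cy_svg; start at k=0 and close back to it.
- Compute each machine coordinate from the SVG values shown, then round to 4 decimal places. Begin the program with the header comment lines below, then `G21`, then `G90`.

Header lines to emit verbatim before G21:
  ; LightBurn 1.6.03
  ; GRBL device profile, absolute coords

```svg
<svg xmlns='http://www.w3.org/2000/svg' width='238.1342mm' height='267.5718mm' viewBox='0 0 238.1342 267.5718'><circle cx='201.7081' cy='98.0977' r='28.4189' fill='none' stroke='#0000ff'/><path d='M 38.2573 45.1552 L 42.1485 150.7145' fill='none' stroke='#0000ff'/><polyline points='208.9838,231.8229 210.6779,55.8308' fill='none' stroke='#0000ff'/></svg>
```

; LightBurn 1.6.03
; GRBL device profile, absolute coords
G21
G90
G0 X230.1270 Y169.4741
M3 S686
G1 X227.9637 Y180.3495 F888
G1 X221.8033 Y189.5693
G1 X212.5835 Y195.7297
G1 X201.7081 Y197.8930
G1 X190.8327 Y195.7297
G1 X181.6129 Y189.5693
G1 X175.4525 Y180.3495
G1 X173.2892 Y169.4741
G1 X175.4525 Y158.5987
G1 X181.6129 Y149.3789
G1 X190.8327 Y143.2185
G1 X201.7081 Y141.0552
G1 X212.5835 Y143.2185
G1 X221.8033 Y149.3789
G1 X227.9637 Y158.5987
G1 X230.1270 Y169.4741
M5
G0 X38.2573 Y222.4166
M3 S686
G1 X42.1485 Y116.8573 F888
M5
G0 X208.9838 Y35.7489
M3 S686
G1 X210.6779 Y211.7410 F888
M5

1 u = 1 mm; y_m = 267.5718 − y.

[1] `<circle>` circle, #0000ff→cut S686 F888: (230.1270,169.4741) → (227.9637,180.3495) → (221.8033,189.5693) → (212.5835,195.7297) → (201.7081,197.8930) → (190.8327,195.7297) → (181.6129,189.5693) → (175.4525,180.3495) → (173.2892,169.4741) → (175.4525,158.5987) → (181.6129,149.3789) → (190.8327,143.2185) → (201.7081,141.0552) → (212.5835,143.2185) → (221.8033,149.3789) → (227.9637,158.5987) → (230.1270,169.4741) (closed)

[2] `<path>` line segment, #0000ff→cut S686 F888: (38.2573,222.4166) → (42.1485,116.8573)

[3] `<polyline>` line segment, #0000ff→cut S686 F888: (208.9838,35.7489) → (210.6779,211.7410)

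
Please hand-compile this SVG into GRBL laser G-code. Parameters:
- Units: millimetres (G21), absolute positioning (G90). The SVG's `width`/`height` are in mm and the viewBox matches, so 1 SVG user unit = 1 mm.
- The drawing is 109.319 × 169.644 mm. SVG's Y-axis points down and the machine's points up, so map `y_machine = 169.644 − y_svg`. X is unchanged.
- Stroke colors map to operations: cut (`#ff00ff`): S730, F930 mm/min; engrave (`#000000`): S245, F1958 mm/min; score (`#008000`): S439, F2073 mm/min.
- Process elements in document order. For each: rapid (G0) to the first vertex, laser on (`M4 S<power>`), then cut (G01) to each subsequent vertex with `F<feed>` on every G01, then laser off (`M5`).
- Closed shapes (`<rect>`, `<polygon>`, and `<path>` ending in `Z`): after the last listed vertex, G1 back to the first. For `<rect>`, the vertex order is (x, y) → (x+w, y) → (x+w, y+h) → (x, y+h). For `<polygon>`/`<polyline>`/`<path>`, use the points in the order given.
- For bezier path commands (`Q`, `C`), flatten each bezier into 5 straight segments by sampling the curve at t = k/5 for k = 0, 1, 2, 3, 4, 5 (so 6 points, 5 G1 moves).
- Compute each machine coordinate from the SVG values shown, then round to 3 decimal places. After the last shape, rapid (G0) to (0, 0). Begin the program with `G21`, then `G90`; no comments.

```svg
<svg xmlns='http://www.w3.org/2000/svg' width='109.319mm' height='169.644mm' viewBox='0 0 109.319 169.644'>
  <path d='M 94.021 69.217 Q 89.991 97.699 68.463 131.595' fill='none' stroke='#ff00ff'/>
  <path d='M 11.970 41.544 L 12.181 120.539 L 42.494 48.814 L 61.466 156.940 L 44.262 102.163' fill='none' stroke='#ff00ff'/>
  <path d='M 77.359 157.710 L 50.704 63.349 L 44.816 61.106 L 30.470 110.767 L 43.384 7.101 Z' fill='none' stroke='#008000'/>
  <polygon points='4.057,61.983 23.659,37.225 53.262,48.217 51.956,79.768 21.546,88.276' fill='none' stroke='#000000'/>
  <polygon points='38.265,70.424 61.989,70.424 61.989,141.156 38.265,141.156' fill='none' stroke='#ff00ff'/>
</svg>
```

G21
G90
G0 X94.021 Y100.427
M4 S730
G01 X91.709 Y88.818 F930
G01 X87.997 Y76.775 F930
G01 X82.886 Y64.300 F930
G01 X76.374 Y51.391 F930
G01 X68.463 Y38.049 F930
M5
G0 X11.970 Y128.100
M4 S730
G01 X12.181 Y49.105 F930
G01 X42.494 Y120.830 F930
G01 X61.466 Y12.704 F930
G01 X44.262 Y67.481 F930
M5
G0 X77.359 Y11.934
M4 S439
G01 X50.704 Y106.295 F2073
G01 X44.816 Y108.538 F2073
G01 X30.470 Y58.877 F2073
G01 X43.384 Y162.543 F2073
G01 X77.359 Y11.934 F2073
M5
G0 X4.057 Y107.661
M4 S245
G01 X23.659 Y132.419 F1958
G01 X53.262 Y121.427 F1958
G01 X51.956 Y89.876 F1958
G01 X21.546 Y81.368 F1958
G01 X4.057 Y107.661 F1958
M5
G0 X38.265 Y99.220
M4 S730
G01 X61.989 Y99.220 F930
G01 X61.989 Y28.488 F930
G01 X38.265 Y28.488 F930
G01 X38.265 Y99.220 F930
M5
G0 X0.000 Y0.000

viewBox `0 0 109.319 169.644` with mm width/height → 1 unit = 1 mm. Flip: y_m = 169.644 − y_svg.

**Shape 1** — `<path>` quadratic bezier, stroke `#ff00ff` → cut (S730, F930). Control points (SVG): P0=(94.021,69.217), P1=(89.991,97.699), P2=(68.463,131.595); sampled at t=k/5. Machine vertices: (94.021,100.427) → (91.709,88.818) → (87.997,76.775) → (82.886,64.300) → (76.374,51.391) → (68.463,38.049). Open path.

**Shape 2** — `<path>` open polyline, stroke `#ff00ff` → cut (S730, F930). Machine vertices: (11.970,128.100) → (12.181,49.105) → (42.494,120.830) → (61.466,12.704) → (44.262,67.481). Open path.

**Shape 3** — `<path>` closed polygon, stroke `#008000` → score (S439, F2073). Machine vertices: (77.359,11.934) → (50.704,106.295) → (44.816,108.538) → (30.470,58.877) → (43.384,162.543) → (77.359,11.934). Closed: final G1 returns to the first vertex.

**Shape 4** — `<polygon>` regular polygon, stroke `#000000` → engrave (S245, F1958). Machine vertices: (4.057,107.661) → (23.659,132.419) → (53.262,121.427) → (51.956,89.876) → (21.546,81.368) → (4.057,107.661). Closed: final G1 returns to the first vertex.

**Shape 5** — `<polygon>` rectangle, stroke `#ff00ff` → cut (S730, F930). Machine vertices: (38.265,99.220) → (61.989,99.220) → (61.989,28.488) → (38.265,28.488) → (38.265,99.220). Closed: final G1 returns to the first vertex.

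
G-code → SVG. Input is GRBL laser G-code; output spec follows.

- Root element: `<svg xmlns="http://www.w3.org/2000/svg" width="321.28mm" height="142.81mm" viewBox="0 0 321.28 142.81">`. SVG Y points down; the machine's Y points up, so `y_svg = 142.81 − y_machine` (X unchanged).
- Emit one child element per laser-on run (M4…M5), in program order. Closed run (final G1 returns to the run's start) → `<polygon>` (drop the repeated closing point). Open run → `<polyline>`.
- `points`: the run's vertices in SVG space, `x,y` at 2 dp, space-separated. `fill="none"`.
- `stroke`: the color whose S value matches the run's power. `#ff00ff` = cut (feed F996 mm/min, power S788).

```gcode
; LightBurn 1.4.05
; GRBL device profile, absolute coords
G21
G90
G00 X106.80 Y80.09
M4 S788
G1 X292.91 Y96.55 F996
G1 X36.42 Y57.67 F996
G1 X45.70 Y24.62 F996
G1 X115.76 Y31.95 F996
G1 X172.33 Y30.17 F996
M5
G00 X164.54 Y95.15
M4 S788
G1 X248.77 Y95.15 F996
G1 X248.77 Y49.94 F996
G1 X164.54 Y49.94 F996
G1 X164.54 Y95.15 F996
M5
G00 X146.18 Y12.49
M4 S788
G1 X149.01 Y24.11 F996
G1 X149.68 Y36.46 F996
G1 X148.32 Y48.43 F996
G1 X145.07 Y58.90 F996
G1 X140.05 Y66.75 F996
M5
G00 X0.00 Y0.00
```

Each laser-on run becomes one SVG element. Flip Y back into SVG space with y_svg = 142.81 − y_machine. Every run uses S788, so all elements get stroke `#ff00ff` (cut).

Run 1: The run is open, so emit a `<polyline>` with points (Y-flipped): 106.80,62.72 292.91,46.26 36.42,85.14 45.70,118.19 115.76,110.86 172.33,112.64.

Run 2: The run returns to its start, so emit a `<polygon>` with points (Y-flipped): 164.54,47.66 248.77,47.66 248.77,92.87 164.54,92.87.

Run 3: The run is open, so emit a `<polyline>` with points (Y-flipped): 146.18,130.32 149.01,118.70 149.68,106.35 148.32,94.38 145.07,83.91 140.05,76.06.

<svg xmlns="http://www.w3.org/2000/svg" width="321.28mm" height="142.81mm" viewBox="0 0 321.28 142.81">
  <polyline points="106.80,62.72 292.91,46.26 36.42,85.14 45.70,118.19 115.76,110.86 172.33,112.64" fill="none" stroke="#ff00ff"/>
  <polygon points="164.54,47.66 248.77,47.66 248.77,92.87 164.54,92.87" fill="none" stroke="#ff00ff"/>
  <polyline points="146.18,130.32 149.01,118.70 149.68,106.35 148.32,94.38 145.07,83.91 140.05,76.06" fill="none" stroke="#ff00ff"/>
</svg>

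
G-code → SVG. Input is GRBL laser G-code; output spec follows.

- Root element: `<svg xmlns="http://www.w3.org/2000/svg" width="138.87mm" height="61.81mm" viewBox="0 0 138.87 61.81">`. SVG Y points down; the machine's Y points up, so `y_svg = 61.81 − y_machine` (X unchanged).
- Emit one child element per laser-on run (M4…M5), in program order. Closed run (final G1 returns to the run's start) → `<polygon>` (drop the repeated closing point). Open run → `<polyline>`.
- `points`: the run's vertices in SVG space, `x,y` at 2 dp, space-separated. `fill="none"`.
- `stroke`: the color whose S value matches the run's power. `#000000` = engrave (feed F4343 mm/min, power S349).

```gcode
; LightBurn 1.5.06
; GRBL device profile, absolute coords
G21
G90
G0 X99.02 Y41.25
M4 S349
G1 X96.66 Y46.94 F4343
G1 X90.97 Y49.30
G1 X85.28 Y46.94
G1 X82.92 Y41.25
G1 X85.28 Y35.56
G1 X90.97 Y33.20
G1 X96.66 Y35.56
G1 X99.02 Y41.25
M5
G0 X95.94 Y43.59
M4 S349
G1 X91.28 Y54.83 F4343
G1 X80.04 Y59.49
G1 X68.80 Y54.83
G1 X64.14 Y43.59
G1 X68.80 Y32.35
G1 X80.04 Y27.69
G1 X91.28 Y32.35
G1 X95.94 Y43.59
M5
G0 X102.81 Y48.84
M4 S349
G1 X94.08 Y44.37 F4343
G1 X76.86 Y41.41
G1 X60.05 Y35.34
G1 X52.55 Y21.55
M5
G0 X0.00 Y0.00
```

<svg xmlns="http://www.w3.org/2000/svg" width="138.87mm" height="61.81mm" viewBox="0 0 138.87 61.81">
  <polygon points="99.02,20.56 96.66,14.87 90.97,12.51 85.28,14.87 82.92,20.56 85.28,26.25 90.97,28.61 96.66,26.25" fill="none" stroke="#000000"/>
  <polygon points="95.94,18.22 91.28,6.98 80.04,2.32 68.80,6.98 64.14,18.22 68.80,29.46 80.04,34.12 91.28,29.46" fill="none" stroke="#000000"/>
  <polyline points="102.81,12.97 94.08,17.44 76.86,20.40 60.05,26.47 52.55,40.26" fill="none" stroke="#000000"/>
</svg>

Each laser-on run becomes one SVG element. Flip Y back into SVG space with y_svg = 61.81 − y_machine. Every run uses S349, so all elements get stroke `#000000` (engrave).

Run 1: The run returns to its start, so emit a `<polygon>` with points (Y-flipped): 99.02,20.56 96.66,14.87 90.97,12.51 85.28,14.87 82.92,20.56 85.28,26.25 90.97,28.61 96.66,26.25.

Run 2: The run returns to its start, so emit a `<polygon>` with points (Y-flipped): 95.94,18.22 91.28,6.98 80.04,2.32 68.80,6.98 64.14,18.22 68.80,29.46 80.04,34.12 91.28,29.46.

Run 3: The run is open, so emit a `<polyline>` with points (Y-flipped): 102.81,12.97 94.08,17.44 76.86,20.40 60.05,26.47 52.55,40.26.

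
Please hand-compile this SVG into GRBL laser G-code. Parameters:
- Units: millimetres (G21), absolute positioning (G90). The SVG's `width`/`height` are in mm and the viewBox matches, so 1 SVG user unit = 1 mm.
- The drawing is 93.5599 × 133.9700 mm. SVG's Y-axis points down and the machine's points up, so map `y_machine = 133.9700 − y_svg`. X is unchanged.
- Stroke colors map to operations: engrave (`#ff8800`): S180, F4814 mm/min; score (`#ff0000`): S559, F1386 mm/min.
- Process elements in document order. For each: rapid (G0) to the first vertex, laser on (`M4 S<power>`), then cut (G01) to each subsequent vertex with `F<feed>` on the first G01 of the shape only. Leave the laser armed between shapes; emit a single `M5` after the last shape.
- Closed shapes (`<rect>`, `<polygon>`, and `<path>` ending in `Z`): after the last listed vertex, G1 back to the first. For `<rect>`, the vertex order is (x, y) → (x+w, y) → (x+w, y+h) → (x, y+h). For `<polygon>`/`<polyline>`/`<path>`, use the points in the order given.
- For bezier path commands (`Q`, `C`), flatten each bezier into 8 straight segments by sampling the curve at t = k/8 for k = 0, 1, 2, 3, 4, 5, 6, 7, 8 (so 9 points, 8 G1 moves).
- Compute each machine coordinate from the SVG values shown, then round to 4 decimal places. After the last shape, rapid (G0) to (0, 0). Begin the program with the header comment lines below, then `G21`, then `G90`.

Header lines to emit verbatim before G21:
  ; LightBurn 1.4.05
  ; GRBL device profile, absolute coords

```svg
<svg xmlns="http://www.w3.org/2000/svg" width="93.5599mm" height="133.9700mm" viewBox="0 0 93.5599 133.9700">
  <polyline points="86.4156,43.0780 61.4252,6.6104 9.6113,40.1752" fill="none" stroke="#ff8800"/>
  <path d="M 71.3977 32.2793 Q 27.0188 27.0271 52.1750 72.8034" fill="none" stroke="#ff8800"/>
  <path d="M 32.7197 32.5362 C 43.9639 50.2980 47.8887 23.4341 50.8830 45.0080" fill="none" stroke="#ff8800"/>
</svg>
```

Since the viewBox matches the mm dimensions, user units are millimetres directly. The only transform is the Y-flip y_m = 133.9700 − y_svg.

Shape 1 is a open polyline drawn with `<polyline>`. Its stroke #ff8800 means engrave at S180, F4814. After flipping Y the toolpath is (86.4156,90.8920) → (61.4252,127.3596) → (9.6113,93.7948).

Shape 2 is a quadratic bezier drawn with `<path>`. Its stroke #ff8800 means engrave at S180, F4814. After flipping Y the toolpath is (71.3977,101.6907) → (61.3895,102.2064) → (53.5542,101.1275) → (47.8919,98.4540) → (44.4026,94.1858) → (43.0862,88.3229) → (43.9428,80.8655) → (46.9724,71.8134) → (52.1750,61.1666).

Shape 3 is a cubic bezier drawn with `<path>`. Its stroke #ff8800 means engrave at S180, F4814. After flipping Y the toolpath is (32.7197,101.4338) → (36.6057,96.6832) → (39.8803,95.0257) → (42.6185,95.3706) → (44.8951,96.6274) → (46.7849,97.7056) → (48.3630,97.5145) → (49.7040,94.9635) → (50.8830,88.9620).

; LightBurn 1.4.05
; GRBL device profile, absolute coords
G21
G90
G0 X86.4156 Y90.8920
M4 S180
G01 X61.4252 Y127.3596 F4814
G01 X9.6113 Y93.7948
G0 X71.3977 Y101.6907
M4 S180
G01 X61.3895 Y102.2064 F4814
G01 X53.5542 Y101.1275
G01 X47.8919 Y98.4540
G01 X44.4026 Y94.1858
G01 X43.0862 Y88.3229
G01 X43.9428 Y80.8655
G01 X46.9724 Y71.8134
G01 X52.1750 Y61.1666
G0 X32.7197 Y101.4338
M4 S180
G01 X36.6057 Y96.6832 F4814
G01 X39.8803 Y95.0257
G01 X42.6185 Y95.3706
G01 X44.8951 Y96.6274
G01 X46.7849 Y97.7056
G01 X48.3630 Y97.5145
G01 X49.7040 Y94.9635
G01 X50.8830 Y88.9620
M5
G0 X0.0000 Y0.0000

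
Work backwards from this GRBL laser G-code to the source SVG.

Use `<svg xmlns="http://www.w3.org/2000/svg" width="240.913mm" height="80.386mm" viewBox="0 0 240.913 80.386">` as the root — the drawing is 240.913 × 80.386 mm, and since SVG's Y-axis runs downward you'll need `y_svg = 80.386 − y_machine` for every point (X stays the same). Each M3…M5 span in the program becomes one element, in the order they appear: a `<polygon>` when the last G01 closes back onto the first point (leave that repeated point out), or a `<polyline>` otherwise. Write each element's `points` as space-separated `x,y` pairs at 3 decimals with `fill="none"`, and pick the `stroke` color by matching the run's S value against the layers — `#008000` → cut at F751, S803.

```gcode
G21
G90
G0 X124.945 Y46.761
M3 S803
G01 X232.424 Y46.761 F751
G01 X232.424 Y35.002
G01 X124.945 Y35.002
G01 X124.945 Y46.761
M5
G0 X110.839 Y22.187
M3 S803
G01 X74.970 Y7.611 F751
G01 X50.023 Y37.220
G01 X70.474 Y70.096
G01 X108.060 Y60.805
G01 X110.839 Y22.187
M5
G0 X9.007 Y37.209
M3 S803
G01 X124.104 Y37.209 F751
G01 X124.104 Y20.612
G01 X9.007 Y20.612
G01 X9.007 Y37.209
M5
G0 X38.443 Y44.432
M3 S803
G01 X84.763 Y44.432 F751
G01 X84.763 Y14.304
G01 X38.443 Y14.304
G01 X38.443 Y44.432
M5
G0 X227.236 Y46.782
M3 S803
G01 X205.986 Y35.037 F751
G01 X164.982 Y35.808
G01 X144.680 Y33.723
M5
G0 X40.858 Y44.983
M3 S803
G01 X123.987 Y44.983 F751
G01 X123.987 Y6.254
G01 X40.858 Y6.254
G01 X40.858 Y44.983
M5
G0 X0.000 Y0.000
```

Machine Y-up, SVG Y-down with viewBox height 80.386, so y_svg = 80.386 − y_machine; X carries over. Every run uses S803, so all elements get stroke `#008000` (cut).

Run 1: The run returns to its start, so emit a `<polygon>` with points (Y-flipped): 124.945,33.625 232.424,33.625 232.424,45.384 124.945,45.384.

Run 2: The run returns to its start, so emit a `<polygon>` with points (Y-flipped): 110.839,58.199 74.970,72.775 50.023,43.166 70.474,10.290 108.060,19.581.

Run 3: The run returns to its start, so emit a `<polygon>` with points (Y-flipped): 9.007,43.177 124.104,43.177 124.104,59.774 9.007,59.774.

Run 4: The run returns to its start, so emit a `<polygon>` with points (Y-flipped): 38.443,35.954 84.763,35.954 84.763,66.082 38.443,66.082.

Run 5: The run is open, so emit a `<polyline>` with points (Y-flipped): 227.236,33.604 205.986,45.349 164.982,44.578 144.680,46.663.

Run 6: The run returns to its start, so emit a `<polygon>` with points (Y-flipped): 40.858,35.403 123.987,35.403 123.987,74.132 40.858,74.132.

<svg xmlns="http://www.w3.org/2000/svg" width="240.913mm" height="80.386mm" viewBox="0 0 240.913 80.386">
  <polygon points="124.945,33.625 232.424,33.625 232.424,45.384 124.945,45.384" fill="none" stroke="#008000"/>
  <polygon points="110.839,58.199 74.970,72.775 50.023,43.166 70.474,10.290 108.060,19.581" fill="none" stroke="#008000"/>
  <polygon points="9.007,43.177 124.104,43.177 124.104,59.774 9.007,59.774" fill="none" stroke="#008000"/>
  <polygon points="38.443,35.954 84.763,35.954 84.763,66.082 38.443,66.082" fill="none" stroke="#008000"/>
  <polyline points="227.236,33.604 205.986,45.349 164.982,44.578 144.680,46.663" fill="none" stroke="#008000"/>
  <polygon points="40.858,35.403 123.987,35.403 123.987,74.132 40.858,74.132" fill="none" stroke="#008000"/>
</svg>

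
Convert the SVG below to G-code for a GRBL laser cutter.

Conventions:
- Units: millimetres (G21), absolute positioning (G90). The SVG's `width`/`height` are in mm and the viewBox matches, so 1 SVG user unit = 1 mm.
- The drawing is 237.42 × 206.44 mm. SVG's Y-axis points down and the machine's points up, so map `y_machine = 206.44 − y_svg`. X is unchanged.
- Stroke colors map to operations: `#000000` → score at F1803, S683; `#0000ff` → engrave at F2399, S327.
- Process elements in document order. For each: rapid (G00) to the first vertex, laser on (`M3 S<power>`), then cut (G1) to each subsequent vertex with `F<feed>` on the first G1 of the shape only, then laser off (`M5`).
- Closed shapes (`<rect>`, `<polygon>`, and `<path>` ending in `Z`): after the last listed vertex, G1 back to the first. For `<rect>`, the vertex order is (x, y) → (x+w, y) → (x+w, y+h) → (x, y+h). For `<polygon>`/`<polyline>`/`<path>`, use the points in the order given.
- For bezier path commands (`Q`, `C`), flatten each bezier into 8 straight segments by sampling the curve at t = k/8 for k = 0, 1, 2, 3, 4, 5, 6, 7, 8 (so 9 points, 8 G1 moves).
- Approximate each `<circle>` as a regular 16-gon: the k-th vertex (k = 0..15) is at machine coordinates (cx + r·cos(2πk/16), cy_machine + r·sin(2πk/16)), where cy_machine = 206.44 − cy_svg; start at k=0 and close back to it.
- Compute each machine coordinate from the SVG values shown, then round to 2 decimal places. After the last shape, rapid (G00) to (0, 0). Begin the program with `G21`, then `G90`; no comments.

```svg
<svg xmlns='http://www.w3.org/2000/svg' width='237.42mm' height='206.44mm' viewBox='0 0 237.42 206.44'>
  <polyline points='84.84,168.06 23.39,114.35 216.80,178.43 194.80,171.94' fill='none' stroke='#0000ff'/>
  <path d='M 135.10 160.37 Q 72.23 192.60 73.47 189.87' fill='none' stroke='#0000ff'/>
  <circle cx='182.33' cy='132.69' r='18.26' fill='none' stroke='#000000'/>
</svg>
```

G21
G90
G00 X84.84 Y38.38
M3 S327
G1 X23.39 Y92.09 F2399
G1 X216.80 Y28.01
G1 X194.80 Y34.50
M5
G00 X135.10 Y46.07
M3 S327
G1 X120.38 Y38.56 F2399
G1 X107.67 Y32.14
G1 X96.96 Y26.81
G1 X88.26 Y22.58
G1 X81.56 Y19.44
G1 X76.86 Y17.39
G1 X74.16 Y16.43
G1 X73.47 Y16.57
M5
G00 X200.59 Y73.75
M3 S683
G1 X199.20 Y80.74 F1803
G1 X195.24 Y86.66
G1 X189.32 Y90.62
G1 X182.33 Y92.01
G1 X175.34 Y90.62
G1 X169.42 Y86.66
G1 X165.46 Y80.74
G1 X164.07 Y73.75
G1 X165.46 Y66.76
G1 X169.42 Y60.84
G1 X175.34 Y56.88
G1 X182.33 Y55.49
G1 X189.32 Y56.88
G1 X195.24 Y60.84
G1 X199.20 Y66.76
G1 X200.59 Y73.75
M5
G00 X0.00 Y0.00

Since the viewBox matches the mm dimensions, user units are millimetres directly. The only transform is the Y-flip y_m = 206.44 − y_svg.

Shape 1 is a open polyline drawn with `<polyline>`. Its stroke #0000ff means engrave at S327, F2399. After flipping Y the toolpath is (84.84,38.38) → (23.39,92.09) → (216.80,28.01) → (194.80,34.50).

Shape 2 is a quadratic bezier drawn with `<path>`. Its stroke #0000ff means engrave at S327, F2399. After flipping Y the toolpath is (135.10,46.07) → (120.38,38.56) → (107.67,32.14) → (96.96,26.81) → (88.26,22.58) → (81.56,19.44) → (76.86,17.39) → (74.16,16.43) → (73.47,16.57).

Shape 3 is a circle drawn with `<circle>`. Its stroke #000000 means score at S683, F1803. After flipping Y the toolpath is (200.59,73.75) → (199.20,80.74) → (195.24,86.66) → (189.32,90.62) → (182.33,92.01) → (175.34,90.62) → (169.42,86.66) → (165.46,80.74) → (164.07,73.75) → (165.46,66.76) → (169.42,60.84) → (175.34,56.88) → (182.33,55.49) → (189.32,56.88) → (195.24,60.84) → (199.20,66.76) → (200.59,73.75), returning to the start.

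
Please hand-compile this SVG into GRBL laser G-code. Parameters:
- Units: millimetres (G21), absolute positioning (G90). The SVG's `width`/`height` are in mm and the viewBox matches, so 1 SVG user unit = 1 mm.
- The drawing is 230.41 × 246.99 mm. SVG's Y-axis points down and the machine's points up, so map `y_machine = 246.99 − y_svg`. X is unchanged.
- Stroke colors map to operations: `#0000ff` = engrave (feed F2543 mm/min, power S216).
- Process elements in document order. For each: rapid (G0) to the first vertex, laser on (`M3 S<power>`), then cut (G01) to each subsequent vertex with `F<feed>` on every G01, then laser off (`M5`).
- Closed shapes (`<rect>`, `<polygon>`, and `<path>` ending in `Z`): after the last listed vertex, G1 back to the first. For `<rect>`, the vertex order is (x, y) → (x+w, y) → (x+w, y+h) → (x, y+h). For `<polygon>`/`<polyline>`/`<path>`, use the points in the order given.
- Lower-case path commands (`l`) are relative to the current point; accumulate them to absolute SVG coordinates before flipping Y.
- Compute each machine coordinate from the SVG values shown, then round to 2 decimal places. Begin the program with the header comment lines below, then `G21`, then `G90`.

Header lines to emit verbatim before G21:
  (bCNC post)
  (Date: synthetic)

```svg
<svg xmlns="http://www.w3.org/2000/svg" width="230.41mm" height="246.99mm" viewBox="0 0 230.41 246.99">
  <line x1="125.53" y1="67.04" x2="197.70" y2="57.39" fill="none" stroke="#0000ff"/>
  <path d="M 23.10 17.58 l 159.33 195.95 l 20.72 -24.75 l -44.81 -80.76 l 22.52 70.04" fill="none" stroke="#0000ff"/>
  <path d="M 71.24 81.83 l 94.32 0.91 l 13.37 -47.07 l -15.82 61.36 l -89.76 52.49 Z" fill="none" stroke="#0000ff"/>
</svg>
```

1 u = 1 mm; y_m = 246.99 − y.

[1] `<line>` line segment, #0000ff→engrave S216 F2543: (125.53,179.95) → (197.70,189.60)

[2] `<path>` open polyline, #0000ff→engrave S216 F2543: (23.10,229.41) → (182.43,33.46) → (203.15,58.21) → (158.34,138.97) → (180.86,68.93)

[3] `<path>` closed polygon, #0000ff→engrave S216 F2543: (71.24,165.16) → (165.56,164.25) → (178.93,211.32) → (163.11,149.96) → (73.35,97.47) → (71.24,165.16) (closed)

(bCNC post)
(Date: synthetic)
G21
G90
G0 X125.53 Y179.95
M3 S216
G01 X197.70 Y189.60 F2543
M5
G0 X23.10 Y229.41
M3 S216
G01 X182.43 Y33.46 F2543
G01 X203.15 Y58.21 F2543
G01 X158.34 Y138.97 F2543
G01 X180.86 Y68.93 F2543
M5
G0 X71.24 Y165.16
M3 S216
G01 X165.56 Y164.25 F2543
G01 X178.93 Y211.32 F2543
G01 X163.11 Y149.96 F2543
G01 X73.35 Y97.47 F2543
G01 X71.24 Y165.16 F2543
M5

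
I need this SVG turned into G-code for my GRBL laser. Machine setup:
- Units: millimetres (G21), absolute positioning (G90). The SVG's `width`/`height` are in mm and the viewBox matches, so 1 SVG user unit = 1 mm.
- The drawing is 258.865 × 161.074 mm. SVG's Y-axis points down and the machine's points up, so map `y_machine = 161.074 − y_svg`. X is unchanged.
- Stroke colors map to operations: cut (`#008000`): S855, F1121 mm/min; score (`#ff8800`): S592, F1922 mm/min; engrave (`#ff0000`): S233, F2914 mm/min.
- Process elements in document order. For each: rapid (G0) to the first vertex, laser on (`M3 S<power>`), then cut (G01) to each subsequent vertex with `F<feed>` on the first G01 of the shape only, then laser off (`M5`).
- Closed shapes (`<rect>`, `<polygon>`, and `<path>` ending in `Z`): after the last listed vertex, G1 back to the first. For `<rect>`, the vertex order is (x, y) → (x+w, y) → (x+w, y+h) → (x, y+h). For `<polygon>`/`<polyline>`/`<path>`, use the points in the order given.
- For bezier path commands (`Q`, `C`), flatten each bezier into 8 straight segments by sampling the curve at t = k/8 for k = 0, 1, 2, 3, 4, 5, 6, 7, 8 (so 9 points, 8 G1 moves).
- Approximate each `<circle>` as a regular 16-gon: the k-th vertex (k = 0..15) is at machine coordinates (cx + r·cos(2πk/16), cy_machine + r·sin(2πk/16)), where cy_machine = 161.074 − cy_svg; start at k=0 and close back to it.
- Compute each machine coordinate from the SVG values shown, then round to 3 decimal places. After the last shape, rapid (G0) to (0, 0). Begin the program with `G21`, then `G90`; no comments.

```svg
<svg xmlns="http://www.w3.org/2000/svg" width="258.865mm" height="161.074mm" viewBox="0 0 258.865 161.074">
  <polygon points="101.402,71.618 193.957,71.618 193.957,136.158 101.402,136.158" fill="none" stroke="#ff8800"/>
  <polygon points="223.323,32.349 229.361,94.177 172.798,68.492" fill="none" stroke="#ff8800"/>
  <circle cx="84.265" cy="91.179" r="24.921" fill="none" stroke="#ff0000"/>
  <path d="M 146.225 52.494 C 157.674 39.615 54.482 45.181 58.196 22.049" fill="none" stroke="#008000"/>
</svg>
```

G21
G90
G0 X101.402 Y89.456
M3 S592
G01 X193.957 Y89.456 F1922
G01 X193.957 Y24.916
G01 X101.402 Y24.916
G01 X101.402 Y89.456
M5
G0 X223.323 Y128.725
M3 S592
G01 X229.361 Y66.897 F1922
G01 X172.798 Y92.582
G01 X223.323 Y128.725
M5
G0 X109.186 Y69.895
M3 S233
G01 X107.289 Y79.432 F2914
G01 X101.887 Y87.517
G01 X93.802 Y92.919
G01 X84.265 Y94.816
G01 X74.728 Y92.919
G01 X66.643 Y87.517
G01 X61.241 Y79.432
G01 X59.344 Y69.895
G01 X61.241 Y60.358
G01 X66.643 Y52.273
G01 X74.728 Y46.871
G01 X84.265 Y44.974
G01 X93.802 Y46.871
G01 X101.887 Y52.273
G01 X107.289 Y60.358
G01 X109.186 Y69.895
M5
G0 X146.225 Y108.580
M3 S855
G01 X145.577 Y112.637 F1121
G01 X136.778 Y115.517
G01 X122.424 Y117.773
G01 X105.111 Y119.958
G01 X87.436 Y122.622
G01 X71.994 Y126.320
G01 X61.382 Y131.604
G01 X58.196 Y139.025
M5
G0 X0.000 Y0.000

Since the viewBox matches the mm dimensions, user units are millimetres directly. The only transform is the Y-flip y_m = 161.074 − y_svg.

Shape 1 is a rectangle drawn with `<polygon>`. Its stroke #ff8800 means score at S592, F1922. After flipping Y the toolpath is (101.402,89.456) → (193.957,89.456) → (193.957,24.916) → (101.402,24.916) → (101.402,89.456), returning to the start.

Shape 2 is a regular polygon drawn with `<polygon>`. Its stroke #ff8800 means score at S592, F1922. After flipping Y the toolpath is (223.323,128.725) → (229.361,66.897) → (172.798,92.582) → (223.323,128.725), returning to the start.

Shape 3 is a circle drawn with `<circle>`. Its stroke #ff0000 means engrave at S233, F2914. After flipping Y the toolpath is (109.186,69.895) → (107.289,79.432) → (101.887,87.517) → (93.802,92.919) → (84.265,94.816) → (74.728,92.919) → (66.643,87.517) → (61.241,79.432) → (59.344,69.895) → (61.241,60.358) → (66.643,52.273) → (74.728,46.871) → (84.265,44.974) → (93.802,46.871) → (101.887,52.273) → (107.289,60.358) → (109.186,69.895), returning to the start.

Shape 4 is a cubic bezier drawn with `<path>`. Its stroke #008000 means cut at S855, F1121. After flipping Y the toolpath is (146.225,108.580) → (145.577,112.637) → (136.778,115.517) → (122.424,117.773) → (105.111,119.958) → (87.436,122.622) → (71.994,126.320) → (61.382,131.604) → (58.196,139.025).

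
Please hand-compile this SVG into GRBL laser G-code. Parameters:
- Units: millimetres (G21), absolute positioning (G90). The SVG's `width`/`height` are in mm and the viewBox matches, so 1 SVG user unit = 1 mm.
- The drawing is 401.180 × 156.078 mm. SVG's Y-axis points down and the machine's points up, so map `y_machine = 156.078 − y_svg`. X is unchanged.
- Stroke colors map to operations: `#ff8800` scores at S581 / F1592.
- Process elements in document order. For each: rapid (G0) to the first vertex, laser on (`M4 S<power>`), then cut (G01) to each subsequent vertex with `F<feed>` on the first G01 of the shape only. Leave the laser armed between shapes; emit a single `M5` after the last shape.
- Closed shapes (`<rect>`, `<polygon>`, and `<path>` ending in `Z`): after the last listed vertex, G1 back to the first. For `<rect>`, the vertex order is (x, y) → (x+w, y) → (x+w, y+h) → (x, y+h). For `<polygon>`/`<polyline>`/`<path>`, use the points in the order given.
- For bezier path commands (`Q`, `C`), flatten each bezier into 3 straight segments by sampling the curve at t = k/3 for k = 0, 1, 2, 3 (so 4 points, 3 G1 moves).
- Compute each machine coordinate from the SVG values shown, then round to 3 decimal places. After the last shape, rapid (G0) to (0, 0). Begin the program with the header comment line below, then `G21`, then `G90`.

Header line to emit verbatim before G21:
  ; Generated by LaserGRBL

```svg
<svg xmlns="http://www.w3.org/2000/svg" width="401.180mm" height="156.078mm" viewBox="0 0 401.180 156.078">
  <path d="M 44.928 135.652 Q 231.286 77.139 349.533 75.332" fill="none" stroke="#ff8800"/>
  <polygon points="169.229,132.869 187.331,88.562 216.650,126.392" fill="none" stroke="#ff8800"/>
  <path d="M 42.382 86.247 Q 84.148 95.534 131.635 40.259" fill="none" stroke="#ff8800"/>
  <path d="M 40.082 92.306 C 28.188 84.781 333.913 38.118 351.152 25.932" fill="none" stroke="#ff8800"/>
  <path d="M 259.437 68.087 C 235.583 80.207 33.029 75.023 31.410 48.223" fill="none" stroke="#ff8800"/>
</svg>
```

; Generated by LaserGRBL
G21
G90
G0 X44.928 Y20.426
M4 S581
G01 X161.599 Y53.134 F1592
G01 X263.134 Y73.241
G01 X349.533 Y80.746
G0 X169.229 Y23.209
M4 S581
G01 X187.331 Y67.516 F1592
G01 X216.650 Y29.686
G01 X169.229 Y23.209
G0 X42.382 Y69.831
M4 S581
G01 X70.862 Y70.813 F1592
G01 X100.613 Y86.143
G01 X131.635 Y115.819
G0 X40.082 Y63.772
M4 S581
G01 X111.613 Y81.617 F1592
G01 X260.199 Y109.194
G01 X351.152 Y130.146
G0 X259.437 Y87.991
M4 S581
G01 X190.077 Y81.799 F1592
G01 X85.947 Y88.101
G01 X31.410 Y107.855
M5
G0 X0.000 Y0.000

1 u = 1 mm; y_m = 156.078 − y.

[1] `<path>` quadratic bezier, #ff8800→score S581 F1592: (44.928,20.426) → (161.599,53.134) → (263.134,73.241) → (349.533,80.746)

[2] `<polygon>` regular polygon, #ff8800→score S581 F1592: (169.229,23.209) → (187.331,67.516) → (216.650,29.686) → (169.229,23.209) (closed)

[3] `<path>` quadratic bezier, #ff8800→score S581 F1592: (42.382,69.831) → (70.862,70.813) → (100.613,86.143) → (131.635,115.819)

[4] `<path>` cubic bezier, #ff8800→score S581 F1592: (40.082,63.772) → (111.613,81.617) → (260.199,109.194) → (351.152,130.146)

[5] `<path>` cubic bezier, #ff8800→score S581 F1592: (259.437,87.991) → (190.077,81.799) → (85.947,88.101) → (31.410,107.855)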